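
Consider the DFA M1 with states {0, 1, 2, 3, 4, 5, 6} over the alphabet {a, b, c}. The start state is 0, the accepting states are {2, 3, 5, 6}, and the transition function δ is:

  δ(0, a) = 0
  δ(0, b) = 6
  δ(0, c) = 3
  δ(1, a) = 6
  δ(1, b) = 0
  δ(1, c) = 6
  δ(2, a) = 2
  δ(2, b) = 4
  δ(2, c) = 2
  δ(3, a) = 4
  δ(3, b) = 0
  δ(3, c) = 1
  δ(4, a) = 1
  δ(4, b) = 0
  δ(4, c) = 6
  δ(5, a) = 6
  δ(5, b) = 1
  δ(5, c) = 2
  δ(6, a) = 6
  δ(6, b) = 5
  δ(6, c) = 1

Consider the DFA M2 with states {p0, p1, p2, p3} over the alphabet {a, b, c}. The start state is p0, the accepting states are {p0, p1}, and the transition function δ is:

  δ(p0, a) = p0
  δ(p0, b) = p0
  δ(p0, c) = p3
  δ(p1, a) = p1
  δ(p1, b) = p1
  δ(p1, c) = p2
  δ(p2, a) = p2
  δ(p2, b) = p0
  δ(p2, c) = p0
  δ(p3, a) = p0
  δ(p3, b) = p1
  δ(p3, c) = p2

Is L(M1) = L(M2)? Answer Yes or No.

The string c is accepted by M1 but rejected by M2.
So L(M1) ≠ L(M2).

No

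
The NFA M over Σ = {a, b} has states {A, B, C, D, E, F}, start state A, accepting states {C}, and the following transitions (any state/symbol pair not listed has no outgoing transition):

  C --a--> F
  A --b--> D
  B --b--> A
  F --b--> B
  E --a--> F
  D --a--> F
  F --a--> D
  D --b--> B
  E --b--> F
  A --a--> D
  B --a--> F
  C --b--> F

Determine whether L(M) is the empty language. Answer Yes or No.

The states reachable from the start state are {A, B, D, F}.
None of the accepting states {C} is reachable, so no string is accepted and L(M) = ∅.

Yes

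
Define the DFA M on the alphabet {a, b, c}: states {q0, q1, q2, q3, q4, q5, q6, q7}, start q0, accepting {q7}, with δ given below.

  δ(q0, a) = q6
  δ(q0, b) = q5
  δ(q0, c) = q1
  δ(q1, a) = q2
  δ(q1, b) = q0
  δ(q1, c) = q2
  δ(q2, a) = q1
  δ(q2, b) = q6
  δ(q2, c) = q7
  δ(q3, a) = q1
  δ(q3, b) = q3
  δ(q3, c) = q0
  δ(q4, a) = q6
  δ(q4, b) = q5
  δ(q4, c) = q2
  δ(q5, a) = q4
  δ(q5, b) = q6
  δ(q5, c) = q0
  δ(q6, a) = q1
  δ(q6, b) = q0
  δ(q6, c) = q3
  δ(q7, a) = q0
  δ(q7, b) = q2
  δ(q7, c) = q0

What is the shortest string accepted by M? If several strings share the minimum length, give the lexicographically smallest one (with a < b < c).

cac

A breadth-first search from q0 reaches an accepting state first via the path q0 → q1 → q2 → q7 on input cac.
No string of length < 3 is accepted (BFS exhausts all shorter strings without reaching an accepting state), and cac is the lexicographically least accepting string of length 3.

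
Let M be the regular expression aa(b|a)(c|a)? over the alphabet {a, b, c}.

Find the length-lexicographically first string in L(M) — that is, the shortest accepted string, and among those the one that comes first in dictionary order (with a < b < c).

aaa

By inspection of the expression, no string of length less than 3 matches, and aaa is the lexicographically first match of length 3.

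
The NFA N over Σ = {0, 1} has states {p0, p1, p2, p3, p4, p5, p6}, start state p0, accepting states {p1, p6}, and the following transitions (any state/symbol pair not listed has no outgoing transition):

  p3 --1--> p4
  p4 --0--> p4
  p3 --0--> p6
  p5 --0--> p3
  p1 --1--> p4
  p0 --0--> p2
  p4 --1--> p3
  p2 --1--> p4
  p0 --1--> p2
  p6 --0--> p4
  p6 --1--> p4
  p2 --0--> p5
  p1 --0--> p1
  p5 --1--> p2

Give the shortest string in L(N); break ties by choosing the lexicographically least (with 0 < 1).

A breadth-first search from p0 reaches an accepting state first via the path p0 → p2 → p5 → p3 → p6 on input 0000.
No string of length < 4 is accepted (BFS exhausts all shorter strings without reaching an accepting state), and 0000 is the lexicographically least accepting string of length 4.

0000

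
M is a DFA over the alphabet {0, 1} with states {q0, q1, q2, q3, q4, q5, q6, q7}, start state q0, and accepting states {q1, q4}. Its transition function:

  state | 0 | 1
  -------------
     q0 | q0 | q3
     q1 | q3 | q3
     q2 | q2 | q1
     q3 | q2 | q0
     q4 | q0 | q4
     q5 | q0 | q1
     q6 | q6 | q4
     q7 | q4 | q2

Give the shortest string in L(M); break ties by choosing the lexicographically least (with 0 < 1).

A breadth-first search from q0 reaches an accepting state first via the path q0 → q3 → q2 → q1 on input 101.
No string of length < 3 is accepted (BFS exhausts all shorter strings without reaching an accepting state), and 101 is the lexicographically least accepting string of length 3.

101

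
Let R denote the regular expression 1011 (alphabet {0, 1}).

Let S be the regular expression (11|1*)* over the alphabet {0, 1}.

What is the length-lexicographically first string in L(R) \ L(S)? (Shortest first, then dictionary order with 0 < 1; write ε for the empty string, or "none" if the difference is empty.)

The string 1011 is accepted by R but not by S.
No shorter string lies in the difference, and 1011 is the lexicographically first length-4 string in L(R) \ L(S).

1011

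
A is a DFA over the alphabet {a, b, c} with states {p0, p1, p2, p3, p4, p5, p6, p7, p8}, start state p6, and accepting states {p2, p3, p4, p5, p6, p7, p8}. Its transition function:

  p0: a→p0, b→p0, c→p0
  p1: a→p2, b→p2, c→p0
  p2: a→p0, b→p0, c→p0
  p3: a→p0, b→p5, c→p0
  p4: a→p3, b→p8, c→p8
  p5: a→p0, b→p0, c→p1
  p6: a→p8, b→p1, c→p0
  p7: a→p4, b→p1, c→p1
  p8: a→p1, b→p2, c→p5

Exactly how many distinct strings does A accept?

The useful subgraph on states {p1, p2, p5, p6, p8} is acyclic, so L(A) is finite; the longest accepting path visits 5 useful states, giving maximum string length 4.
Counting accepting paths from p6 by length: 1 of length 0, 1 of length 1, 4 of length 2, 2 of length 3, 2 of length 4. Total 10.

10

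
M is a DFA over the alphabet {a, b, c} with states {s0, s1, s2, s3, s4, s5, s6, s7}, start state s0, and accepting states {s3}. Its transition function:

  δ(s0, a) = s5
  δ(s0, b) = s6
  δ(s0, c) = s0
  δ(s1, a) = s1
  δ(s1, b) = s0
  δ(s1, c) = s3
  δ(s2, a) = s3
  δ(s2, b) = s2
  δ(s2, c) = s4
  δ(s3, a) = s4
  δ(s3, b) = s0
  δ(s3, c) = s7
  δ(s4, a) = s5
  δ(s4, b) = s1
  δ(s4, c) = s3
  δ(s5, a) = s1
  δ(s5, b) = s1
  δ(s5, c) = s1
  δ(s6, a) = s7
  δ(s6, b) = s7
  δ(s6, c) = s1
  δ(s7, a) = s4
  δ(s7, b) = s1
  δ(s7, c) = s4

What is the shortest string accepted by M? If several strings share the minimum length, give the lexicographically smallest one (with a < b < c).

A breadth-first search from s0 reaches an accepting state first via the path s0 → s5 → s1 → s3 on input aac.
No string of length < 3 is accepted (BFS exhausts all shorter strings without reaching an accepting state), and aac is the lexicographically least accepting string of length 3.

aac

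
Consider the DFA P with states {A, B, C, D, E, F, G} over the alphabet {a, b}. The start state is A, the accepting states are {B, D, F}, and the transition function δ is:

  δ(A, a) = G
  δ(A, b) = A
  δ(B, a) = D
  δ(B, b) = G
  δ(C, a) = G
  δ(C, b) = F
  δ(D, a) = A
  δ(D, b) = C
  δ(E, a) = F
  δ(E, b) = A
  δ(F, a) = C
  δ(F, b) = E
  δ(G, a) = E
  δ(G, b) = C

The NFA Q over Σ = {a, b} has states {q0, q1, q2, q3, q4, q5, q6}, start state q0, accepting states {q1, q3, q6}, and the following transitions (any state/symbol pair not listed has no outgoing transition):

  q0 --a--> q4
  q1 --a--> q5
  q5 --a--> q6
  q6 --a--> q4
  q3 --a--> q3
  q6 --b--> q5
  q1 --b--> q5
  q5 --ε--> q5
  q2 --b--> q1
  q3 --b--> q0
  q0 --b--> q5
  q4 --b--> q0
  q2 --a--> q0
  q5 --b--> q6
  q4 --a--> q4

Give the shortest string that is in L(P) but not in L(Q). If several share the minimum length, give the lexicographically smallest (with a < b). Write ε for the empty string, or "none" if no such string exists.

The string aaa is accepted by P but not by Q.
No shorter string lies in the difference, and aaa is the lexicographically first length-3 string in L(P) \ L(Q).

aaa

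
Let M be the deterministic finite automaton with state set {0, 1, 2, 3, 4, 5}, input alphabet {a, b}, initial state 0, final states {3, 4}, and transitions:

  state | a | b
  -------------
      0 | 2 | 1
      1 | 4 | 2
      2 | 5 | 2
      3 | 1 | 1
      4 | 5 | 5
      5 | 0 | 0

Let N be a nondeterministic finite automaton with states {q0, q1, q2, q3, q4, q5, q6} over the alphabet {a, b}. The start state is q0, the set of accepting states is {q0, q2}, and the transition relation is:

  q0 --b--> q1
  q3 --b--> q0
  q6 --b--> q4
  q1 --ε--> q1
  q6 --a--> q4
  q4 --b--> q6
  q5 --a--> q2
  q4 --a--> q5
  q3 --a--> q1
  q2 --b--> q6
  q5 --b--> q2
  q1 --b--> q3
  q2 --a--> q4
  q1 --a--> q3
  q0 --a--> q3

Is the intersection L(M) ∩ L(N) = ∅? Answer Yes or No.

Exploring the product automaton M × N from the start pair (0, q0), following both machines on each input symbol, reaches 14 state pairs: (0, q0), (2, q3), (1, q1), (5, q1), (2, q0), (4, q3), (0, q3), (5, q3), (2, q1), (5, q0), (1, q0), (0, q1), (1, q3), (4, q1).
M accepts in {3, 4} and N accepts in {q0, q2}; no reachable pair has both components accepting, so no string drives both machines to acceptance simultaneously and L(M) ∩ L(N) = ∅.
So no string is accepted by both, and the intersection is empty.

Yes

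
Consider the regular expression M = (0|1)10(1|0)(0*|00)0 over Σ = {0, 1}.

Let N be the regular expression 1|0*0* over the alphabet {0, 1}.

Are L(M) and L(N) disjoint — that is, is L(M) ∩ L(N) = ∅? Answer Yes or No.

Converting the expression M to a DFA (subset construction, then merging equivalent states) gives the minimal DFA with states {m0, m1, m2, m3, m4, m5, m6}, start state m0, accepting states {m6} and transitions m0: 0→m1, 1→m1; m1: 0→m2, 1→m3; m2: 0→m2, 1→m2; m3: 0→m4, 1→m2; m4: 0→m5, 1→m5; m5: 0→m6, 1→m2; m6: 0→m6, 1→m2.
Converting the expression N to a DFA (subset construction, then merging equivalent states) gives the minimal DFA with states {n0, n1, n2, n3}, start state n0, accepting states {n0, n1, n2} and transitions n0: 0→n1, 1→n2; n1: 0→n1, 1→n3; n2: 0→n3, 1→n3; n3: 0→n3, 1→n3.
Exploring the product automaton M × N from the start pair (m0, n0), following both machines on each input symbol, reaches 9 state pairs: (m0, n0), (m1, n1), (m1, n2), (m2, n1), (m3, n3), (m2, n3), (m4, n3), (m5, n3), (m6, n3).
M accepts in {m6} and N accepts in {n0, n1, n2}; no reachable pair has both components accepting, so no string drives both machines to acceptance simultaneously and L(M) ∩ L(N) = ∅.
So no string is accepted by both, and the intersection is empty.

Yes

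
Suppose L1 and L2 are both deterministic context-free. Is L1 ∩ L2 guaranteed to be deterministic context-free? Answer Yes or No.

DCFLs are closed under complement (normalise the DPDA to read all of its input, then flip the verdict). If they were also closed under intersection, De Morgan would make them closed under union; but {aⁿbⁿ : n≥0} and {aⁿb²ⁿ : n≥0} are DCFLs (push the a's; pop one per b, respectively one per two b's) whose union no deterministic PDA accepts: a DPDA for it would have a single run on aⁿb²ⁿ, accepting after the prefix aⁿbⁿ and accepting again after n more b's; an ordinary PDA that simulates it on a's and b's and, at any moment when it is accepting, may switch to reading only a fresh letter c while feeding each c to the simulation as a b, would accept aⁱbʲcᵏ (k≥1) exactly when both aⁱbʲ and aⁱbʲ⁺ᵏ are in the language, i.e. its language intersected with the regular set a*b*c⁺ would be exactly {aⁿbⁿcⁿ : n≥1} — impossible, since context-free languages are closed under intersection with regular sets and {aⁿbⁿcⁿ} is not context-free.

No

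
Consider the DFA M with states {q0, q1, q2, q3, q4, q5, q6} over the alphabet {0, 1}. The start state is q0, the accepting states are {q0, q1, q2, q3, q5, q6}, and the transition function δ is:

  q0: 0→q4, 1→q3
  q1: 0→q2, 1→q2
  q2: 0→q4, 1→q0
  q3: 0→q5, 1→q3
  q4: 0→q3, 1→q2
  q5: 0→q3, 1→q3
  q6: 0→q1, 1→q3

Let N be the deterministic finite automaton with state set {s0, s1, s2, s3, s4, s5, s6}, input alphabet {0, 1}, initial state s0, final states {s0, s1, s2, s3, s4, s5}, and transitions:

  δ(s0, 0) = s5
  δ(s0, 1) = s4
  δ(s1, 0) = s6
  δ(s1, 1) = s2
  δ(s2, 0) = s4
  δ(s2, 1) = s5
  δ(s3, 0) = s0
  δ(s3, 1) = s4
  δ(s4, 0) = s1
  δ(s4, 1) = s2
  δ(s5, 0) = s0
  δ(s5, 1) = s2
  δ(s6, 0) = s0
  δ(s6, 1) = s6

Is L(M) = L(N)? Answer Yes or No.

No

The string 100 is accepted by M but rejected by N.
So L(M) ≠ L(N).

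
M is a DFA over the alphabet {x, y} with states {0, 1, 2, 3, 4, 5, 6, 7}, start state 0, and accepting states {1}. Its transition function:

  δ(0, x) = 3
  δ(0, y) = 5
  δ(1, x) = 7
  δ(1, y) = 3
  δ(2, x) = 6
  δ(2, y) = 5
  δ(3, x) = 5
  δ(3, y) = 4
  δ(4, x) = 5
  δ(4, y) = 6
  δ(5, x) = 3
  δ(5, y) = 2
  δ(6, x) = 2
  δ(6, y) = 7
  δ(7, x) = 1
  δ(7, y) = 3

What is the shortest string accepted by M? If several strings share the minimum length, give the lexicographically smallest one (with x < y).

xyyyx

A breadth-first search from 0 reaches an accepting state first via the path 0 → 3 → 4 → 6 → 7 → 1 on input xyyyx.
No string of length < 5 is accepted (BFS exhausts all shorter strings without reaching an accepting state), and xyyyx is the lexicographically least accepting string of length 5.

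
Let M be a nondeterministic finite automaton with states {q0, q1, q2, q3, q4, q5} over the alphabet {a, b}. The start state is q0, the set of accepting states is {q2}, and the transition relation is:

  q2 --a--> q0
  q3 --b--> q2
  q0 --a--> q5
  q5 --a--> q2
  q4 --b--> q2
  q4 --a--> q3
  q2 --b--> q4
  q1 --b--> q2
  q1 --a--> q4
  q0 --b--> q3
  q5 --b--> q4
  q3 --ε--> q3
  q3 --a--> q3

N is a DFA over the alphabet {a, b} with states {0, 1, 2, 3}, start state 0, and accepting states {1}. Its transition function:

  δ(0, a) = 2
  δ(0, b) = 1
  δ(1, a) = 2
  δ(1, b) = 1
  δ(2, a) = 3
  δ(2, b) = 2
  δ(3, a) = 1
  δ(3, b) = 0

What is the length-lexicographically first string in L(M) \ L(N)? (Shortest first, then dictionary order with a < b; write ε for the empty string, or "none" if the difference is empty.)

The string aa is accepted by M but not by N.
No shorter string lies in the difference, and aa is the lexicographically first length-2 string in L(M) \ L(N).

aa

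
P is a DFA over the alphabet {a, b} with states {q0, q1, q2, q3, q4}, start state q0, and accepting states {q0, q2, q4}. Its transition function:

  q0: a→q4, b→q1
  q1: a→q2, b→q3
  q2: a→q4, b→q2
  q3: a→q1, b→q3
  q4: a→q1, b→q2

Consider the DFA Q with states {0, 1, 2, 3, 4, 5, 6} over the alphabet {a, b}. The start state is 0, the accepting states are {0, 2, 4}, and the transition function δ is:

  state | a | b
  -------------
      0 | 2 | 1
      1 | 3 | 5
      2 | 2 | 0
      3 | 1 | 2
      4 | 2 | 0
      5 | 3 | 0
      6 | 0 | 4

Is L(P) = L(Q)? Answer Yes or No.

No

The string ba is accepted by P but rejected by Q.
So L(P) ≠ L(Q).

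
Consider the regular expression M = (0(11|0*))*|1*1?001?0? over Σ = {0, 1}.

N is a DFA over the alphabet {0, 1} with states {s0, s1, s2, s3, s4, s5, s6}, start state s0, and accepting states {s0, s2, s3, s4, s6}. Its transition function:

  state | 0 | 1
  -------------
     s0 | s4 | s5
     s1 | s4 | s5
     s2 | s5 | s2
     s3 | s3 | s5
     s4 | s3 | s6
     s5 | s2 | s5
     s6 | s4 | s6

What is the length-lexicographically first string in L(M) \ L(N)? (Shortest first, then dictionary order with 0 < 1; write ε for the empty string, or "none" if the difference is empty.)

The string 001 is accepted by M but not by N.
No shorter string lies in the difference, and 001 is the lexicographically first length-3 string in L(M) \ L(N).

001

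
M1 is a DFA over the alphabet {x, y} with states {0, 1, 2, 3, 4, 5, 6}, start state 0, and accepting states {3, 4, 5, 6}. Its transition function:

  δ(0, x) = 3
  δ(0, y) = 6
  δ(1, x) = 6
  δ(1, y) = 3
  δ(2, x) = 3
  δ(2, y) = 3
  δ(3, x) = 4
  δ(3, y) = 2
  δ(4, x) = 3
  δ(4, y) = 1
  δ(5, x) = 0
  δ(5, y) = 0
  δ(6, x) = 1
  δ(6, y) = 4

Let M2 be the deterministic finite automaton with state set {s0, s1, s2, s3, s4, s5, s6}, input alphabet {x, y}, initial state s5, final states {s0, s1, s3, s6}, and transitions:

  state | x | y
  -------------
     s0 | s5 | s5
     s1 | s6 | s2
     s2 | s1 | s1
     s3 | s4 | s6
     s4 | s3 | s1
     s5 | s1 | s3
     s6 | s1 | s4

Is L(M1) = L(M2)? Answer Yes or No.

Yes

Exploring the product automaton M1 × M2 from the start pair (0, s5), following both machines on each input symbol, reaches 6 state pairs: (0, s5), (3, s1), (6, s3), (4, s6), (2, s2), (1, s4).
M1 accepts in {3, 4, 5, 6} and M2 accepts in {s0, s1, s3, s6}. In every reachable pair the two components are either both accepting — (3, s1), (6, s3), (4, s6) — or both non-accepting, so no string is accepted by exactly one of the machines: L(M1) \ L(M2) and L(M2) \ L(M1) are both empty.
Hence every string is accepted by M1 iff it is accepted by M2, and the two languages coincide.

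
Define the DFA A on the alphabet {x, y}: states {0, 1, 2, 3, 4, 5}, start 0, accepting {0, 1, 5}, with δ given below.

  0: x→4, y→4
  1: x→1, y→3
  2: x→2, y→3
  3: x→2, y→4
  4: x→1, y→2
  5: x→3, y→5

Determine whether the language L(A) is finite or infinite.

infinite

State 1 is reachable from the start and can reach an accepting state, and it lies on the cycle 1 → 1.
Traversing that cycle any number of times yields accepted strings of unbounded length, so the language is infinite.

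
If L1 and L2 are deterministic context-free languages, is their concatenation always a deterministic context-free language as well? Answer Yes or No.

No

Take L₁ = {ε, c} (finite, hence regular and DCFL) and L₂ = {c aⁿbⁿ : n≥0} ∪ {cc aⁿb²ⁿ : n≥0} (a DCFL: the number of leading c's tells the DPDA whether to pop one stack symbol per b or per two b's). Then L₁L₂ ∩ cca⁺b* = {cc aⁿbⁿ : n≥1} ∪ {cc aⁿb²ⁿ : n≥1}. If L₁L₂ were a DCFL, so would be this intersection with a regular set, and a DPDA for it started from its configuration after reading cc would accept {aⁿbⁿ : n≥1} ∪ {aⁿb²ⁿ : n≥1}, which no deterministic PDA accepts (a DPDA for it would have a single run on aⁿb²ⁿ, accepting after the prefix aⁿbⁿ and accepting again after n more b's; an ordinary PDA that simulates it on a's and b's and, at any moment when it is accepting, may switch to reading only a fresh letter d while feeding each d to the simulation as a b, would accept aⁱbʲdᵏ (k≥1) exactly when both aⁱbʲ and aⁱbʲ⁺ᵏ are in the language, i.e. its language intersected with the regular set a*b*d⁺ would be exactly {aⁿbⁿdⁿ : n≥1} — impossible, since context-free languages are closed under intersection with regular sets and {aⁿbⁿdⁿ} is not context-free). Hence L₁L₂ is not a DCFL.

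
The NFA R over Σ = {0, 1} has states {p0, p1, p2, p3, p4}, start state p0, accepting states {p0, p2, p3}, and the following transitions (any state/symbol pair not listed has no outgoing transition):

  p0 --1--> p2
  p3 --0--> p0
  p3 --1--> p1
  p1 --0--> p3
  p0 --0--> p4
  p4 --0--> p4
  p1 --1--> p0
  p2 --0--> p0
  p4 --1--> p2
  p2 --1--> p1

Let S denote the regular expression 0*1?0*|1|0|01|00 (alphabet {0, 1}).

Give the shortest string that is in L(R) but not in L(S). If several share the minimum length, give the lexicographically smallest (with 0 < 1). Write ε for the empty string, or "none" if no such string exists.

101

The string 101 is accepted by R but not by S.
No shorter string lies in the difference, and 101 is the lexicographically first length-3 string in L(R) \ L(S).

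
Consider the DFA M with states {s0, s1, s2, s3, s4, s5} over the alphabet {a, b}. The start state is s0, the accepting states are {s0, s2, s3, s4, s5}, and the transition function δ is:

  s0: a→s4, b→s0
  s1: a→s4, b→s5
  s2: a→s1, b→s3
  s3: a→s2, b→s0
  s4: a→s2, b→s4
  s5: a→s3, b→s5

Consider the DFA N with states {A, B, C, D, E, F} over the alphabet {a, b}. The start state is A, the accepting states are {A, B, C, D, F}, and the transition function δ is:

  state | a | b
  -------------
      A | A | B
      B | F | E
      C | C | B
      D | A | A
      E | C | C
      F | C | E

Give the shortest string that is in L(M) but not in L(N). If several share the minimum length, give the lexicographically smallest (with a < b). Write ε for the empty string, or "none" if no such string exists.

bb

The string bb is accepted by M but not by N.
No shorter string lies in the difference, and bb is the lexicographically first length-2 string in L(M) \ L(N).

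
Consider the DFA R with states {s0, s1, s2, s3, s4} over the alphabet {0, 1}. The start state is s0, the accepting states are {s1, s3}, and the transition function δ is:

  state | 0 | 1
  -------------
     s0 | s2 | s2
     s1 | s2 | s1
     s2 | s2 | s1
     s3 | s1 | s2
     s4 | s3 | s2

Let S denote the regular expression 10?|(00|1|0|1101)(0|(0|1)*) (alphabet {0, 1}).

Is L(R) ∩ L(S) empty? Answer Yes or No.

No

The string 01 is accepted by both R and S.
Hence L(R) ∩ L(S) ≠ ∅.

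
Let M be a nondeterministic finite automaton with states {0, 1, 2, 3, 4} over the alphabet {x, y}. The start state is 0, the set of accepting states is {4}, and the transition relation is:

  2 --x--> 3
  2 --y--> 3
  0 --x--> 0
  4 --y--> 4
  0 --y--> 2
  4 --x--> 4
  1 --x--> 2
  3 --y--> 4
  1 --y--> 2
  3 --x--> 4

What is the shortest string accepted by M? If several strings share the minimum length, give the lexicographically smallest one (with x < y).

A breadth-first search from 0 reaches an accepting state first via the path 0 → 2 → 3 → 4 on input yxx.
No string of length < 3 is accepted (BFS exhausts all shorter strings without reaching an accepting state), and yxx is the lexicographically least accepting string of length 3.

yxx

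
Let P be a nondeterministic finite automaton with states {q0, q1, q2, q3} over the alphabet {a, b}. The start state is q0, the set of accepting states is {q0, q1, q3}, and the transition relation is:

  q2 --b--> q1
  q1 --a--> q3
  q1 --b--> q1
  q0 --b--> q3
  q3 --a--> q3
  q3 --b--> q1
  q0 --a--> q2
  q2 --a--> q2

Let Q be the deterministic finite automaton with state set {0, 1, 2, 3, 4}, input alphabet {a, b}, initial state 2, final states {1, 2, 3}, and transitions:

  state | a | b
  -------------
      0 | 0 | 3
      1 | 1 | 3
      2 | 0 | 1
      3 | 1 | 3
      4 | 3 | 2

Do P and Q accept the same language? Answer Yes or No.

Exploring the product automaton P × Q from the start pair (q0, 2), following both machines on each input symbol, reaches 4 state pairs: (q0, 2), (q2, 0), (q3, 1), (q1, 3).
P accepts in {q0, q1, q3} and Q accepts in {1, 2, 3}. In every reachable pair the two components are either both accepting — (q0, 2), (q3, 1), (q1, 3) — or both non-accepting, so no string is accepted by exactly one of the machines: L(P) \ L(Q) and L(Q) \ L(P) are both empty.
Hence every string is accepted by P iff it is accepted by Q, and the two languages coincide.

Yes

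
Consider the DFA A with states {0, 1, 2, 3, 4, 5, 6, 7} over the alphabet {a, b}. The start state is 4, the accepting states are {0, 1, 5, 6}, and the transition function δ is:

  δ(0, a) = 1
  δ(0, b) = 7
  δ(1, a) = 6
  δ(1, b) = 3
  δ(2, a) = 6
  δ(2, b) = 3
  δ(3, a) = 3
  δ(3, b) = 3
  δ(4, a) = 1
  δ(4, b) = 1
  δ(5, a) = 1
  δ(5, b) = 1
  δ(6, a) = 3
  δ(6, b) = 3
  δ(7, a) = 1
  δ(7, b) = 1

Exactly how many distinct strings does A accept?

4

The useful subgraph on states {1, 4, 6} is acyclic, so L(A) is finite; the longest accepting path visits 3 useful states, giving maximum string length 2.
Counting accepting paths from 4 by length: 2 of length 1, 2 of length 2. Total 4.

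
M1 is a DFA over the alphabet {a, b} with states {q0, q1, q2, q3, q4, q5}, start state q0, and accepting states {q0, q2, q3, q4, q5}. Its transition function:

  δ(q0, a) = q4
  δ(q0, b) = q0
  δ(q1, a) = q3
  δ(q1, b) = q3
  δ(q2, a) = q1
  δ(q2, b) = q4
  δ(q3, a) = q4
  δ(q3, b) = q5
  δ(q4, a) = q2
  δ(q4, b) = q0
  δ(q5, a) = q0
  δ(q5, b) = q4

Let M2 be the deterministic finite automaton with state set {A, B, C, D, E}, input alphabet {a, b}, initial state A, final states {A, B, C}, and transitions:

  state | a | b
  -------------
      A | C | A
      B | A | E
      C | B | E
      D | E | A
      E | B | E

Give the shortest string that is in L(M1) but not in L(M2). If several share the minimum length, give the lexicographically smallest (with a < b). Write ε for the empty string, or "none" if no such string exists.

The string ab is accepted by M1 but not by M2.
No shorter string lies in the difference, and ab is the lexicographically first length-2 string in L(M1) \ L(M2).

ab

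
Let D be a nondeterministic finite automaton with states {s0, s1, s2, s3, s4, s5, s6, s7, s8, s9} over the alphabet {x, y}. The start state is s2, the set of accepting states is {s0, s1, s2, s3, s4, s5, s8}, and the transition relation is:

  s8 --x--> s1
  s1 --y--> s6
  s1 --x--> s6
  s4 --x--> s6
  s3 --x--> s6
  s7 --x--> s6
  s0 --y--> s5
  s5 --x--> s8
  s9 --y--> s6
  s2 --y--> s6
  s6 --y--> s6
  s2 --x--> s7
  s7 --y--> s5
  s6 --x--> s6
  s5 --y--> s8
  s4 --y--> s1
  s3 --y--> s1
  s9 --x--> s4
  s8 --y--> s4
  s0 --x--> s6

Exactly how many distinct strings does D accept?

10

The useful subgraph on states {s1, s2, s4, s5, s7, s8} is acyclic, so L(D) is finite; the longest accepting path visits 6 useful states, giving maximum string length 5.
Counting accepting paths from s2 by length: 1 of length 0, 1 of length 2, 2 of length 3, 4 of length 4, 2 of length 5. Total 10.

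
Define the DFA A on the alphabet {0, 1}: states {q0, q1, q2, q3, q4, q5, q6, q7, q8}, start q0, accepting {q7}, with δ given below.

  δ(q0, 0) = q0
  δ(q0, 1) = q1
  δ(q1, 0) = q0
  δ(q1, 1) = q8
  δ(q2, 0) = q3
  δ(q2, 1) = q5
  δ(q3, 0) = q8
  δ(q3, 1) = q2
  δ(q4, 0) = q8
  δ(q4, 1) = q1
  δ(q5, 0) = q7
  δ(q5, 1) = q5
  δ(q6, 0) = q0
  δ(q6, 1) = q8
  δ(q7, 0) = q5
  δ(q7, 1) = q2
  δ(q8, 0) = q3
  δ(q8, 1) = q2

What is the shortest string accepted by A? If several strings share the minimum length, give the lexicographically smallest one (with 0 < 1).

11110

A breadth-first search from q0 reaches an accepting state first via the path q0 → q1 → q8 → q2 → q5 → q7 on input 11110.
No string of length < 5 is accepted (BFS exhausts all shorter strings without reaching an accepting state), and 11110 is the lexicographically least accepting string of length 5.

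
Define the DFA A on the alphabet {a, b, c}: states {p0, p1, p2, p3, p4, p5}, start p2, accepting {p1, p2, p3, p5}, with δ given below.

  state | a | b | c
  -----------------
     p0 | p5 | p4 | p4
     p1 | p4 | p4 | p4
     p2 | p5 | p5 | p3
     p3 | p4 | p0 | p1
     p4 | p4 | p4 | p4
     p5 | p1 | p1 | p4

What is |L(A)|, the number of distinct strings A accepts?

12

The useful subgraph on states {p0, p1, p2, p3, p5} is acyclic, so L(A) is finite; the longest accepting path visits 5 useful states, giving maximum string length 4.
Counting accepting paths from p2 by length: 1 of length 0, 3 of length 1, 5 of length 2, 1 of length 3, 2 of length 4. Total 12.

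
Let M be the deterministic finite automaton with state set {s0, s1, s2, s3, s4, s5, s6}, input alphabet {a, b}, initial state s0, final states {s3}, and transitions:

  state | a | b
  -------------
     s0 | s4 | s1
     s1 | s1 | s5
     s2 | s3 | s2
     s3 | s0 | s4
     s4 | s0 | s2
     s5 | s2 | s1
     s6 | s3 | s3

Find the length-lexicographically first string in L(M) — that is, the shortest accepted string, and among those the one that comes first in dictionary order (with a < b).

A breadth-first search from s0 reaches an accepting state first via the path s0 → s4 → s2 → s3 on input aba.
No string of length < 3 is accepted (BFS exhausts all shorter strings without reaching an accepting state), and aba is the lexicographically least accepting string of length 3.

aba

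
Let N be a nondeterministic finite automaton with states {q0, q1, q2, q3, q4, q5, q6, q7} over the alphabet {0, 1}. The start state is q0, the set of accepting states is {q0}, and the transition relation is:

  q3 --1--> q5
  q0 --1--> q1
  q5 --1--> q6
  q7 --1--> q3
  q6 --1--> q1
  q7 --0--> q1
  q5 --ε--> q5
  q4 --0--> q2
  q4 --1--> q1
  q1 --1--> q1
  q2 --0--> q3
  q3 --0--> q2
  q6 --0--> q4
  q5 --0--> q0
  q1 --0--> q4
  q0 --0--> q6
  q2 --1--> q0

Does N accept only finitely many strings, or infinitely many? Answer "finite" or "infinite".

infinite

State q1 is reachable from the start and can reach an accepting state, and it lies on the cycle q1 → q1.
Traversing that cycle any number of times yields accepted strings of unbounded length, so the language is infinite.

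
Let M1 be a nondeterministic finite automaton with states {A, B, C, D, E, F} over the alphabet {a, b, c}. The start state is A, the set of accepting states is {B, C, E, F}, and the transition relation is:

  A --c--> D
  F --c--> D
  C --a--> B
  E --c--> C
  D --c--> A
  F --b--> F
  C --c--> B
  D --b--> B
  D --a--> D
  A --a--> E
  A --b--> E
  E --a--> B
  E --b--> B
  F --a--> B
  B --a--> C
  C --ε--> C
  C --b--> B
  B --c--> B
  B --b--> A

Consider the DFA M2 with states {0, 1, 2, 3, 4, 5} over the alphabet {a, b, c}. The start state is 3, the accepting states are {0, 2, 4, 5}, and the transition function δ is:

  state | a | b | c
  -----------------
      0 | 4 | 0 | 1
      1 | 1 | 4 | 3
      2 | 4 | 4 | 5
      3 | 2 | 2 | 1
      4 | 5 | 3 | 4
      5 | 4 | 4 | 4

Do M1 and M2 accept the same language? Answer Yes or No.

Yes

Exploring the product automaton M1 × M2 from the start pair (A, 3), following both machines on each input symbol, reaches 5 state pairs: (A, 3), (E, 2), (D, 1), (B, 4), (C, 5).
M1 accepts in {B, C, E, F} and M2 accepts in {0, 2, 4, 5}. In every reachable pair the two components are either both accepting — (E, 2), (B, 4), (C, 5) — or both non-accepting, so no string is accepted by exactly one of the machines: L(M1) \ L(M2) and L(M2) \ L(M1) are both empty.
Hence every string is accepted by M1 iff it is accepted by M2, and the two languages coincide.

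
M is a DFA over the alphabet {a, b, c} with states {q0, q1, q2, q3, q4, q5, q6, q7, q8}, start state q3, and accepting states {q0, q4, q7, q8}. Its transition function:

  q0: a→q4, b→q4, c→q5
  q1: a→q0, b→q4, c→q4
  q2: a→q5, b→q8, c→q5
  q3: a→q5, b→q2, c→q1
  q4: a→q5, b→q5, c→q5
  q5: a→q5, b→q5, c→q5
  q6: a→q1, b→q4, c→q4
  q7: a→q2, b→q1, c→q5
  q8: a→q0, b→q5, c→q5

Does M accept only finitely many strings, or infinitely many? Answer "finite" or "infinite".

The useful states (reachable from q3 and able to reach an accepting state) are {q0, q1, q2, q3, q4, q8}.
Restricted to these states the transition graph has no cycle, so every accepting path has bounded length and L is finite.

finite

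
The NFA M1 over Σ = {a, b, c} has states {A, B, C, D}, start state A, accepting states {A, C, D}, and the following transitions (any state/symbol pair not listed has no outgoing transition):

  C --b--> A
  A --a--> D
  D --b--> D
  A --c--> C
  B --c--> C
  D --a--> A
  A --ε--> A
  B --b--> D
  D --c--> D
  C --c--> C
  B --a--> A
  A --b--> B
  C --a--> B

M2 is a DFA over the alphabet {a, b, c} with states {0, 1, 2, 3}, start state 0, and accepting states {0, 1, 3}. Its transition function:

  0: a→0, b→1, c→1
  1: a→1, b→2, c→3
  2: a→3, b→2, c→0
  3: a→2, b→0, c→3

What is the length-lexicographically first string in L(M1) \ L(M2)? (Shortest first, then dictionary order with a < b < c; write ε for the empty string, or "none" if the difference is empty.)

bb

The string bb is accepted by M1 but not by M2.
No shorter string lies in the difference, and bb is the lexicographically first length-2 string in L(M1) \ L(M2).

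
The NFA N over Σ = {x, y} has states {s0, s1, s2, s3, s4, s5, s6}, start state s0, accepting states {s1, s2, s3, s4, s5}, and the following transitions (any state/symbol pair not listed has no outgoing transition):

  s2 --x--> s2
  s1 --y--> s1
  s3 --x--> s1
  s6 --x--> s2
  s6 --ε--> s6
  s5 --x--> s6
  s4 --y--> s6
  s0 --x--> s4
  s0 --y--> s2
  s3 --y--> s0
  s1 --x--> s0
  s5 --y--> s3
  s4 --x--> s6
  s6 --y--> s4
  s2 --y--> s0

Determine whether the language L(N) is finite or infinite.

infinite

State s0 is reachable from the start and can reach an accepting state, and it lies on the cycle s0 → s2 → s0.
Traversing that cycle any number of times yields accepted strings of unbounded length, so the language is infinite.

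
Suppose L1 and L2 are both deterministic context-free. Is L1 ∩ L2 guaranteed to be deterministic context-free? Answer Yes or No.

DCFLs are closed under complement (normalise the DPDA to read all of its input, then flip the verdict). If they were also closed under intersection, De Morgan would make them closed under union; but {aⁿbⁿ : n≥0} and {aⁿb²ⁿ : n≥0} are DCFLs (push the a's; pop one per b, respectively one per two b's) whose union no deterministic PDA accepts: a DPDA for it would have a single run on aⁿb²ⁿ, accepting after the prefix aⁿbⁿ and accepting again after n more b's; an ordinary PDA that simulates it on a's and b's and, at any moment when it is accepting, may switch to reading only a fresh letter c while feeding each c to the simulation as a b, would accept aⁱbʲcᵏ (k≥1) exactly when both aⁱbʲ and aⁱbʲ⁺ᵏ are in the language, i.e. its language intersected with the regular set a*b*c⁺ would be exactly {aⁿbⁿcⁿ : n≥1} — impossible, since context-free languages are closed under intersection with regular sets and {aⁿbⁿcⁿ} is not context-free.

No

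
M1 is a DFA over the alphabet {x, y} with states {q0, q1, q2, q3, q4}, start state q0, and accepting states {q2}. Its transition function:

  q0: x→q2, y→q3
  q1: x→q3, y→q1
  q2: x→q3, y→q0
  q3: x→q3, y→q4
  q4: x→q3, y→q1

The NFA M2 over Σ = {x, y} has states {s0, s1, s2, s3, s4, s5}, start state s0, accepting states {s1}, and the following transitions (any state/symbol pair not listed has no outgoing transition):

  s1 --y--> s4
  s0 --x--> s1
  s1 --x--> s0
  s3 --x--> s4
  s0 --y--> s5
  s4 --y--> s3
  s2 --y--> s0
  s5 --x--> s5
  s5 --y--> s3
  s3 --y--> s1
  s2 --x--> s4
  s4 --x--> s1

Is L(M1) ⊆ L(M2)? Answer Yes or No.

Yes

Exploring the product automaton M1 × M2 from the start pair (q0, s0), following both machines on each input symbol, reaches 15 state pairs: (q0, s0), (q2, s1), (q3, s5), (q3, s0), (q0, s4), (q4, s3), (q3, s1), (q4, s5), (q3, s3), (q3, s4), (q1, s1), (q4, s4), (q1, s3), (q4, s1), (q1, s4).
M1 accepts in {q2} and M2 accepts in {s1}. The reachable pairs whose M1-component is accepting are (q2, s1); in each of them the M2-component is accepting too, so the product for L(M1) \ L(M2) (M1-component accepting, M2-component rejecting) has no reachable accepting pair and the difference is empty.
Hence every string in L(M1) is also in L(M2).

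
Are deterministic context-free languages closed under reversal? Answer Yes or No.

No

L = {c bⁿaⁿ : n≥0} ∪ {d b²ⁿaⁿ : n≥0} is a DCFL: the first symbol tells a deterministic PDA whether to pop one or two b's per a. Its reversal Lᴿ = {aⁿbⁿ c : n≥0} ∪ {aⁿb²ⁿ d : n≥0} is not. DCFLs are closed under right quotient by regular languages, and Lᴿ/{c, d} = {aⁿbⁿ : n≥0} ∪ {aⁿb²ⁿ : n≥0} — the standard context-free language accepted by no deterministic PDA (intuitively the machine would have to commit to a b-to-a ratio before the distinguishing marker arrives; formally, a DPDA for it would have a single run on aⁿb²ⁿ, accepting after the prefix aⁿbⁿ and accepting again after n more b's; an ordinary PDA that simulates it on a's and b's and, at any moment when it is accepting, may switch to reading only a fresh letter e while feeding each e to the simulation as a b, would accept aⁱbʲeᵏ (k≥1) exactly when both aⁱbʲ and aⁱbʲ⁺ᵏ are in the language, i.e. its language intersected with the regular set a*b*e⁺ would be exactly {aⁿbⁿeⁿ : n≥1} — impossible, since context-free languages are closed under intersection with regular sets and {aⁿbⁿeⁿ} is not context-free). So Lᴿ cannot be a DCFL.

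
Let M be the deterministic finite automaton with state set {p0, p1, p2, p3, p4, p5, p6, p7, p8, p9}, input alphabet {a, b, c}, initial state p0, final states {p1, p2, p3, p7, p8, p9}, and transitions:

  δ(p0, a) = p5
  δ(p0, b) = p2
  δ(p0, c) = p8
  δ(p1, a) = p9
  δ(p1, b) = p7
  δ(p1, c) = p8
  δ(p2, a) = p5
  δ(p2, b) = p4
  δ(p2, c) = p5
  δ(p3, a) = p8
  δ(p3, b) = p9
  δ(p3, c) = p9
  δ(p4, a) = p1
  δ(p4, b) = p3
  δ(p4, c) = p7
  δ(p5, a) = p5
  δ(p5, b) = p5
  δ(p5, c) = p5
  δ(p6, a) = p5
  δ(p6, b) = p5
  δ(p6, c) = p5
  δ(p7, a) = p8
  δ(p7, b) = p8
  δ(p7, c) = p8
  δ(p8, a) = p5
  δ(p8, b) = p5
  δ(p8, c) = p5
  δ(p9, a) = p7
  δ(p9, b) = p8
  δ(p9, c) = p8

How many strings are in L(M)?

35

The useful subgraph on states {p0, p1, p2, p3, p4, p7, p8, p9} is acyclic, so L(M) is finite; the longest accepting path visits 7 useful states, giving maximum string length 6.
Counting accepting paths from p0 by length: 2 of length 1, 3 of length 3, 9 of length 4, 12 of length 5, 9 of length 6. Total 35.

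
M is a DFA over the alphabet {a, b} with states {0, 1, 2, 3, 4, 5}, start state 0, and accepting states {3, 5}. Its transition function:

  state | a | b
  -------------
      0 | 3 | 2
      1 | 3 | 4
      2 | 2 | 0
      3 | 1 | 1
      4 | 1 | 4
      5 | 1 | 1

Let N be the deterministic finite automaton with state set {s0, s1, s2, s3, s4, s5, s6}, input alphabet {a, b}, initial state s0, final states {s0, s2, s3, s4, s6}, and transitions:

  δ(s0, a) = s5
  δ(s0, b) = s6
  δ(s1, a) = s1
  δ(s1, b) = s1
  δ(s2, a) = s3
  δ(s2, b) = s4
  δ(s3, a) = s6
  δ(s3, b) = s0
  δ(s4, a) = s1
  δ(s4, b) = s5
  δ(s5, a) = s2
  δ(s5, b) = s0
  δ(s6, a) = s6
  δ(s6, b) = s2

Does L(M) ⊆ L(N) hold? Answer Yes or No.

No

The string a is in L(M) but not in L(N).
So L(M) ⊄ L(N).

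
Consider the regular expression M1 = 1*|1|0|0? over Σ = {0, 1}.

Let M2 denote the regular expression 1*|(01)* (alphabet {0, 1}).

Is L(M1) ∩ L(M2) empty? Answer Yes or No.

The empty string ε is accepted by both M1 and M2.
Hence L(M1) ∩ L(M2) ≠ ∅.

No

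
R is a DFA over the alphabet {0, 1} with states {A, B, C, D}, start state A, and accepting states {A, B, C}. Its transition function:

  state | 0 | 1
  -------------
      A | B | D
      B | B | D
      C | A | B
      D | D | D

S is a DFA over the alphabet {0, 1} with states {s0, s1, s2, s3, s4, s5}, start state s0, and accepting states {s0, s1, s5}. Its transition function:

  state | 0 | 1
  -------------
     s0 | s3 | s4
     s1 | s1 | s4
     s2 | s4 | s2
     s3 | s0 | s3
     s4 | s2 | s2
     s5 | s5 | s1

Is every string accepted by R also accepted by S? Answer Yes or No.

The string 0 is in L(R) but not in L(S).
So L(R) ⊄ L(S).

No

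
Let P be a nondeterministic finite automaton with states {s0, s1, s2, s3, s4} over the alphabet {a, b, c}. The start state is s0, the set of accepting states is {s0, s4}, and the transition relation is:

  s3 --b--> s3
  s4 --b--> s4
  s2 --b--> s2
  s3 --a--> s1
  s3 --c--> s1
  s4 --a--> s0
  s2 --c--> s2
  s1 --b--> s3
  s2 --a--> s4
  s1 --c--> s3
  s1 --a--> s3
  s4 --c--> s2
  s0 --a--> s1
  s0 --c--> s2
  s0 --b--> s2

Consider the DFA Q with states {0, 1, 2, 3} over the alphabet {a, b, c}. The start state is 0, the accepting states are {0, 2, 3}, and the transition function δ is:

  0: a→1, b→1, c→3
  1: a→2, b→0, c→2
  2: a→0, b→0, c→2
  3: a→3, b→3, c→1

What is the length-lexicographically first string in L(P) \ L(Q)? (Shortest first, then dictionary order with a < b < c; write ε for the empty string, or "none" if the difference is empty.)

The string bba is accepted by P but not by Q.
No shorter string lies in the difference, and bba is the lexicographically first length-3 string in L(P) \ L(Q).

bba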